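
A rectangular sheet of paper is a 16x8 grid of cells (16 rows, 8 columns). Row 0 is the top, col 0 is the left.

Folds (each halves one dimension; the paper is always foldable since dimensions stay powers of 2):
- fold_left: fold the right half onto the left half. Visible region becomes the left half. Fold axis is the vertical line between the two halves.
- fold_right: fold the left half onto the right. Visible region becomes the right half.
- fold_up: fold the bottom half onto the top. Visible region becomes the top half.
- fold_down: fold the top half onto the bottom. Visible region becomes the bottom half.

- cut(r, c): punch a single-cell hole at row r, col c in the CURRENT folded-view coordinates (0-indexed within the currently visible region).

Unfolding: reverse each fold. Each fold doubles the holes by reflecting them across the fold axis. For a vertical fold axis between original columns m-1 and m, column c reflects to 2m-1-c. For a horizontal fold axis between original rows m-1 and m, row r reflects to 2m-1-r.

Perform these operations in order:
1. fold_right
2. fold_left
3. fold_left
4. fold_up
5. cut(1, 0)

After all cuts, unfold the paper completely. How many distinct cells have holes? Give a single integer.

Op 1 fold_right: fold axis v@4; visible region now rows[0,16) x cols[4,8) = 16x4
Op 2 fold_left: fold axis v@6; visible region now rows[0,16) x cols[4,6) = 16x2
Op 3 fold_left: fold axis v@5; visible region now rows[0,16) x cols[4,5) = 16x1
Op 4 fold_up: fold axis h@8; visible region now rows[0,8) x cols[4,5) = 8x1
Op 5 cut(1, 0): punch at orig (1,4); cuts so far [(1, 4)]; region rows[0,8) x cols[4,5) = 8x1
Unfold 1 (reflect across h@8): 2 holes -> [(1, 4), (14, 4)]
Unfold 2 (reflect across v@5): 4 holes -> [(1, 4), (1, 5), (14, 4), (14, 5)]
Unfold 3 (reflect across v@6): 8 holes -> [(1, 4), (1, 5), (1, 6), (1, 7), (14, 4), (14, 5), (14, 6), (14, 7)]
Unfold 4 (reflect across v@4): 16 holes -> [(1, 0), (1, 1), (1, 2), (1, 3), (1, 4), (1, 5), (1, 6), (1, 7), (14, 0), (14, 1), (14, 2), (14, 3), (14, 4), (14, 5), (14, 6), (14, 7)]

Answer: 16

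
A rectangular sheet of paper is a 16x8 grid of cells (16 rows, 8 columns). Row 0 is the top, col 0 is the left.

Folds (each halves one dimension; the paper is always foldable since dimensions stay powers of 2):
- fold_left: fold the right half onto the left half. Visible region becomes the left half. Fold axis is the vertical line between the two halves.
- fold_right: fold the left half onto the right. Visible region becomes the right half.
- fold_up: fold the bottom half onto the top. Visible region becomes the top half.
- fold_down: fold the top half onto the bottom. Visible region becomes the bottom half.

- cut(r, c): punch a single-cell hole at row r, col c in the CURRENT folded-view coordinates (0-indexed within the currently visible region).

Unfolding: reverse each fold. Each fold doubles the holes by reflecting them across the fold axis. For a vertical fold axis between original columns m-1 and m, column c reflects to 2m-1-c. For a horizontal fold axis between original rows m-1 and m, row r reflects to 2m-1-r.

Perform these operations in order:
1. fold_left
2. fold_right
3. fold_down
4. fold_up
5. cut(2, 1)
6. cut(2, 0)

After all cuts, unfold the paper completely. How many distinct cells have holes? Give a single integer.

Op 1 fold_left: fold axis v@4; visible region now rows[0,16) x cols[0,4) = 16x4
Op 2 fold_right: fold axis v@2; visible region now rows[0,16) x cols[2,4) = 16x2
Op 3 fold_down: fold axis h@8; visible region now rows[8,16) x cols[2,4) = 8x2
Op 4 fold_up: fold axis h@12; visible region now rows[8,12) x cols[2,4) = 4x2
Op 5 cut(2, 1): punch at orig (10,3); cuts so far [(10, 3)]; region rows[8,12) x cols[2,4) = 4x2
Op 6 cut(2, 0): punch at orig (10,2); cuts so far [(10, 2), (10, 3)]; region rows[8,12) x cols[2,4) = 4x2
Unfold 1 (reflect across h@12): 4 holes -> [(10, 2), (10, 3), (13, 2), (13, 3)]
Unfold 2 (reflect across h@8): 8 holes -> [(2, 2), (2, 3), (5, 2), (5, 3), (10, 2), (10, 3), (13, 2), (13, 3)]
Unfold 3 (reflect across v@2): 16 holes -> [(2, 0), (2, 1), (2, 2), (2, 3), (5, 0), (5, 1), (5, 2), (5, 3), (10, 0), (10, 1), (10, 2), (10, 3), (13, 0), (13, 1), (13, 2), (13, 3)]
Unfold 4 (reflect across v@4): 32 holes -> [(2, 0), (2, 1), (2, 2), (2, 3), (2, 4), (2, 5), (2, 6), (2, 7), (5, 0), (5, 1), (5, 2), (5, 3), (5, 4), (5, 5), (5, 6), (5, 7), (10, 0), (10, 1), (10, 2), (10, 3), (10, 4), (10, 5), (10, 6), (10, 7), (13, 0), (13, 1), (13, 2), (13, 3), (13, 4), (13, 5), (13, 6), (13, 7)]

Answer: 32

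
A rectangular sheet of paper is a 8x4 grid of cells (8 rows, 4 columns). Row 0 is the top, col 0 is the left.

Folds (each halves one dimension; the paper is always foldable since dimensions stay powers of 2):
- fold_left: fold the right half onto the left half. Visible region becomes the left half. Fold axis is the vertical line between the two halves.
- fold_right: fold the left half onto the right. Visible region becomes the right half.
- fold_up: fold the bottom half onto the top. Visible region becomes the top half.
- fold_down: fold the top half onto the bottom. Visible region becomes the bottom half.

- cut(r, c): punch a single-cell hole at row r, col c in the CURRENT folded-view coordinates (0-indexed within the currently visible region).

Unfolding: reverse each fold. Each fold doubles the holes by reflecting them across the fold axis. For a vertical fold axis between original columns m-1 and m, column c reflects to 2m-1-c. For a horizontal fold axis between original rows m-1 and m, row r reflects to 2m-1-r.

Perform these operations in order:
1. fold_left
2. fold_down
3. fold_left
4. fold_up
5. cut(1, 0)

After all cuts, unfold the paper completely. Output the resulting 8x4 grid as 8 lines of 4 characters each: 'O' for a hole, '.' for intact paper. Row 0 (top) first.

Answer: ....
OOOO
OOOO
....
....
OOOO
OOOO
....

Derivation:
Op 1 fold_left: fold axis v@2; visible region now rows[0,8) x cols[0,2) = 8x2
Op 2 fold_down: fold axis h@4; visible region now rows[4,8) x cols[0,2) = 4x2
Op 3 fold_left: fold axis v@1; visible region now rows[4,8) x cols[0,1) = 4x1
Op 4 fold_up: fold axis h@6; visible region now rows[4,6) x cols[0,1) = 2x1
Op 5 cut(1, 0): punch at orig (5,0); cuts so far [(5, 0)]; region rows[4,6) x cols[0,1) = 2x1
Unfold 1 (reflect across h@6): 2 holes -> [(5, 0), (6, 0)]
Unfold 2 (reflect across v@1): 4 holes -> [(5, 0), (5, 1), (6, 0), (6, 1)]
Unfold 3 (reflect across h@4): 8 holes -> [(1, 0), (1, 1), (2, 0), (2, 1), (5, 0), (5, 1), (6, 0), (6, 1)]
Unfold 4 (reflect across v@2): 16 holes -> [(1, 0), (1, 1), (1, 2), (1, 3), (2, 0), (2, 1), (2, 2), (2, 3), (5, 0), (5, 1), (5, 2), (5, 3), (6, 0), (6, 1), (6, 2), (6, 3)]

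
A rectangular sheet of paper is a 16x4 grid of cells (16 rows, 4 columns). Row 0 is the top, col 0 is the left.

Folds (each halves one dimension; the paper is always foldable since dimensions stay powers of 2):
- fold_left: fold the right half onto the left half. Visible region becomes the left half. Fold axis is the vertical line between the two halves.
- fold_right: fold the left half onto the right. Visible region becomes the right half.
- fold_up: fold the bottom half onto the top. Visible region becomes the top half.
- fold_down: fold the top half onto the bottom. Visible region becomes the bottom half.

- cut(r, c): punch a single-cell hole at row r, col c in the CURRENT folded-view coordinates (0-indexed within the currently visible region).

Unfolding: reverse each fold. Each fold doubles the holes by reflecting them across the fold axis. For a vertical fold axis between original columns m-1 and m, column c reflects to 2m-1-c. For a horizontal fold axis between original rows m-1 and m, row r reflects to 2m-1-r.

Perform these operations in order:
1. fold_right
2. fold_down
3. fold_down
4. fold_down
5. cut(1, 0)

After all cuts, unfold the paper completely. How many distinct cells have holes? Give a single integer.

Op 1 fold_right: fold axis v@2; visible region now rows[0,16) x cols[2,4) = 16x2
Op 2 fold_down: fold axis h@8; visible region now rows[8,16) x cols[2,4) = 8x2
Op 3 fold_down: fold axis h@12; visible region now rows[12,16) x cols[2,4) = 4x2
Op 4 fold_down: fold axis h@14; visible region now rows[14,16) x cols[2,4) = 2x2
Op 5 cut(1, 0): punch at orig (15,2); cuts so far [(15, 2)]; region rows[14,16) x cols[2,4) = 2x2
Unfold 1 (reflect across h@14): 2 holes -> [(12, 2), (15, 2)]
Unfold 2 (reflect across h@12): 4 holes -> [(8, 2), (11, 2), (12, 2), (15, 2)]
Unfold 3 (reflect across h@8): 8 holes -> [(0, 2), (3, 2), (4, 2), (7, 2), (8, 2), (11, 2), (12, 2), (15, 2)]
Unfold 4 (reflect across v@2): 16 holes -> [(0, 1), (0, 2), (3, 1), (3, 2), (4, 1), (4, 2), (7, 1), (7, 2), (8, 1), (8, 2), (11, 1), (11, 2), (12, 1), (12, 2), (15, 1), (15, 2)]

Answer: 16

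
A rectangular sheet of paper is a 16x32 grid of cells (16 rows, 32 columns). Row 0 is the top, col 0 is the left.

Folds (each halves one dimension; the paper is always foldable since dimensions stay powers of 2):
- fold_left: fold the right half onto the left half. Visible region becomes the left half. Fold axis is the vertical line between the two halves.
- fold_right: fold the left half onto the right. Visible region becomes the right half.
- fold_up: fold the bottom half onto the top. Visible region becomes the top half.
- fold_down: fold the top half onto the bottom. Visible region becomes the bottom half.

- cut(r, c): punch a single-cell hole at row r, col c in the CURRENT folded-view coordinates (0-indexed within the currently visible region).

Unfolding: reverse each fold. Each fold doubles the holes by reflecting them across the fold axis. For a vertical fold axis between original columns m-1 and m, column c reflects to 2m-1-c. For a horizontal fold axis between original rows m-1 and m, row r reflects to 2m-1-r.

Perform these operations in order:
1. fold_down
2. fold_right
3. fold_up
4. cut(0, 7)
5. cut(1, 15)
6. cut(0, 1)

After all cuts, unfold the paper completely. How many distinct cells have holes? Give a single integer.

Answer: 24

Derivation:
Op 1 fold_down: fold axis h@8; visible region now rows[8,16) x cols[0,32) = 8x32
Op 2 fold_right: fold axis v@16; visible region now rows[8,16) x cols[16,32) = 8x16
Op 3 fold_up: fold axis h@12; visible region now rows[8,12) x cols[16,32) = 4x16
Op 4 cut(0, 7): punch at orig (8,23); cuts so far [(8, 23)]; region rows[8,12) x cols[16,32) = 4x16
Op 5 cut(1, 15): punch at orig (9,31); cuts so far [(8, 23), (9, 31)]; region rows[8,12) x cols[16,32) = 4x16
Op 6 cut(0, 1): punch at orig (8,17); cuts so far [(8, 17), (8, 23), (9, 31)]; region rows[8,12) x cols[16,32) = 4x16
Unfold 1 (reflect across h@12): 6 holes -> [(8, 17), (8, 23), (9, 31), (14, 31), (15, 17), (15, 23)]
Unfold 2 (reflect across v@16): 12 holes -> [(8, 8), (8, 14), (8, 17), (8, 23), (9, 0), (9, 31), (14, 0), (14, 31), (15, 8), (15, 14), (15, 17), (15, 23)]
Unfold 3 (reflect across h@8): 24 holes -> [(0, 8), (0, 14), (0, 17), (0, 23), (1, 0), (1, 31), (6, 0), (6, 31), (7, 8), (7, 14), (7, 17), (7, 23), (8, 8), (8, 14), (8, 17), (8, 23), (9, 0), (9, 31), (14, 0), (14, 31), (15, 8), (15, 14), (15, 17), (15, 23)]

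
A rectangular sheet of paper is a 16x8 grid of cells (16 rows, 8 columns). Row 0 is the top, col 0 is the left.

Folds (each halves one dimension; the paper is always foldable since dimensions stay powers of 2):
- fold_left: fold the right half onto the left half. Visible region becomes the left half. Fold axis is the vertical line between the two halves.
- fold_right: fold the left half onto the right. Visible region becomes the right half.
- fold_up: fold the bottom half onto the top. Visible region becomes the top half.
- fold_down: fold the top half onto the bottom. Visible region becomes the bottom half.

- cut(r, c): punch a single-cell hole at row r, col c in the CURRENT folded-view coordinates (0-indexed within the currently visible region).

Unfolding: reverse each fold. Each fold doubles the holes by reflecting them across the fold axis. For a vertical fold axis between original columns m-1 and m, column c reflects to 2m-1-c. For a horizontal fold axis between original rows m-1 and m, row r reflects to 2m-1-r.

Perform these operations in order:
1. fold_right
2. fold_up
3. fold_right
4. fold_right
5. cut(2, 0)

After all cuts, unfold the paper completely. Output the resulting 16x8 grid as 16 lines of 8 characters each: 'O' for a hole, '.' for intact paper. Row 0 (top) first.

Answer: ........
........
OOOOOOOO
........
........
........
........
........
........
........
........
........
........
OOOOOOOO
........
........

Derivation:
Op 1 fold_right: fold axis v@4; visible region now rows[0,16) x cols[4,8) = 16x4
Op 2 fold_up: fold axis h@8; visible region now rows[0,8) x cols[4,8) = 8x4
Op 3 fold_right: fold axis v@6; visible region now rows[0,8) x cols[6,8) = 8x2
Op 4 fold_right: fold axis v@7; visible region now rows[0,8) x cols[7,8) = 8x1
Op 5 cut(2, 0): punch at orig (2,7); cuts so far [(2, 7)]; region rows[0,8) x cols[7,8) = 8x1
Unfold 1 (reflect across v@7): 2 holes -> [(2, 6), (2, 7)]
Unfold 2 (reflect across v@6): 4 holes -> [(2, 4), (2, 5), (2, 6), (2, 7)]
Unfold 3 (reflect across h@8): 8 holes -> [(2, 4), (2, 5), (2, 6), (2, 7), (13, 4), (13, 5), (13, 6), (13, 7)]
Unfold 4 (reflect across v@4): 16 holes -> [(2, 0), (2, 1), (2, 2), (2, 3), (2, 4), (2, 5), (2, 6), (2, 7), (13, 0), (13, 1), (13, 2), (13, 3), (13, 4), (13, 5), (13, 6), (13, 7)]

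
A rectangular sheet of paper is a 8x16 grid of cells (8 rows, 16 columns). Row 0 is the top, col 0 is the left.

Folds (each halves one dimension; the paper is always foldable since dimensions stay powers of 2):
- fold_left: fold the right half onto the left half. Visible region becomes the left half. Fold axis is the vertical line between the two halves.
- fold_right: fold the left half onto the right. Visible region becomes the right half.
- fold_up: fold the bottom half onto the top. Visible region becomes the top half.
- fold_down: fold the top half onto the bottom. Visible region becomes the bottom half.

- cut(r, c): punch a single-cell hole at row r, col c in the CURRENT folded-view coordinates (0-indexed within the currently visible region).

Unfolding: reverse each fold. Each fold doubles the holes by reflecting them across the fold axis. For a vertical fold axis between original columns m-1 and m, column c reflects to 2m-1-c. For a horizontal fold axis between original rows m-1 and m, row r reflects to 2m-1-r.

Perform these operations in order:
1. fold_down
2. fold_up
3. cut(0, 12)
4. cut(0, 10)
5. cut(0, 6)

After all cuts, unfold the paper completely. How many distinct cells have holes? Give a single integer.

Answer: 12

Derivation:
Op 1 fold_down: fold axis h@4; visible region now rows[4,8) x cols[0,16) = 4x16
Op 2 fold_up: fold axis h@6; visible region now rows[4,6) x cols[0,16) = 2x16
Op 3 cut(0, 12): punch at orig (4,12); cuts so far [(4, 12)]; region rows[4,6) x cols[0,16) = 2x16
Op 4 cut(0, 10): punch at orig (4,10); cuts so far [(4, 10), (4, 12)]; region rows[4,6) x cols[0,16) = 2x16
Op 5 cut(0, 6): punch at orig (4,6); cuts so far [(4, 6), (4, 10), (4, 12)]; region rows[4,6) x cols[0,16) = 2x16
Unfold 1 (reflect across h@6): 6 holes -> [(4, 6), (4, 10), (4, 12), (7, 6), (7, 10), (7, 12)]
Unfold 2 (reflect across h@4): 12 holes -> [(0, 6), (0, 10), (0, 12), (3, 6), (3, 10), (3, 12), (4, 6), (4, 10), (4, 12), (7, 6), (7, 10), (7, 12)]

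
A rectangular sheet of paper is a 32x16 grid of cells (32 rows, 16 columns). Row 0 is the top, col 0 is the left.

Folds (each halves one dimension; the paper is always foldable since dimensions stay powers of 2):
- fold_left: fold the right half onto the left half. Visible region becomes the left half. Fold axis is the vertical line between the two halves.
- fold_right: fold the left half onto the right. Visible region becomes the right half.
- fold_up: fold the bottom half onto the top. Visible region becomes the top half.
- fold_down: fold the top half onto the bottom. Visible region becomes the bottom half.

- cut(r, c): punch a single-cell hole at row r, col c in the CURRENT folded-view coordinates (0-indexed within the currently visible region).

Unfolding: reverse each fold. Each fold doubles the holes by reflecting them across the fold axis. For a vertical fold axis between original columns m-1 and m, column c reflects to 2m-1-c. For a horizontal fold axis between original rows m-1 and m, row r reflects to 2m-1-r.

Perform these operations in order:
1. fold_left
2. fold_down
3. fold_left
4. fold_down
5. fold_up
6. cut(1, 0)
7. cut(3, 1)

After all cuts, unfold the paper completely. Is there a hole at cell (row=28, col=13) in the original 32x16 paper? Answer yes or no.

Op 1 fold_left: fold axis v@8; visible region now rows[0,32) x cols[0,8) = 32x8
Op 2 fold_down: fold axis h@16; visible region now rows[16,32) x cols[0,8) = 16x8
Op 3 fold_left: fold axis v@4; visible region now rows[16,32) x cols[0,4) = 16x4
Op 4 fold_down: fold axis h@24; visible region now rows[24,32) x cols[0,4) = 8x4
Op 5 fold_up: fold axis h@28; visible region now rows[24,28) x cols[0,4) = 4x4
Op 6 cut(1, 0): punch at orig (25,0); cuts so far [(25, 0)]; region rows[24,28) x cols[0,4) = 4x4
Op 7 cut(3, 1): punch at orig (27,1); cuts so far [(25, 0), (27, 1)]; region rows[24,28) x cols[0,4) = 4x4
Unfold 1 (reflect across h@28): 4 holes -> [(25, 0), (27, 1), (28, 1), (30, 0)]
Unfold 2 (reflect across h@24): 8 holes -> [(17, 0), (19, 1), (20, 1), (22, 0), (25, 0), (27, 1), (28, 1), (30, 0)]
Unfold 3 (reflect across v@4): 16 holes -> [(17, 0), (17, 7), (19, 1), (19, 6), (20, 1), (20, 6), (22, 0), (22, 7), (25, 0), (25, 7), (27, 1), (27, 6), (28, 1), (28, 6), (30, 0), (30, 7)]
Unfold 4 (reflect across h@16): 32 holes -> [(1, 0), (1, 7), (3, 1), (3, 6), (4, 1), (4, 6), (6, 0), (6, 7), (9, 0), (9, 7), (11, 1), (11, 6), (12, 1), (12, 6), (14, 0), (14, 7), (17, 0), (17, 7), (19, 1), (19, 6), (20, 1), (20, 6), (22, 0), (22, 7), (25, 0), (25, 7), (27, 1), (27, 6), (28, 1), (28, 6), (30, 0), (30, 7)]
Unfold 5 (reflect across v@8): 64 holes -> [(1, 0), (1, 7), (1, 8), (1, 15), (3, 1), (3, 6), (3, 9), (3, 14), (4, 1), (4, 6), (4, 9), (4, 14), (6, 0), (6, 7), (6, 8), (6, 15), (9, 0), (9, 7), (9, 8), (9, 15), (11, 1), (11, 6), (11, 9), (11, 14), (12, 1), (12, 6), (12, 9), (12, 14), (14, 0), (14, 7), (14, 8), (14, 15), (17, 0), (17, 7), (17, 8), (17, 15), (19, 1), (19, 6), (19, 9), (19, 14), (20, 1), (20, 6), (20, 9), (20, 14), (22, 0), (22, 7), (22, 8), (22, 15), (25, 0), (25, 7), (25, 8), (25, 15), (27, 1), (27, 6), (27, 9), (27, 14), (28, 1), (28, 6), (28, 9), (28, 14), (30, 0), (30, 7), (30, 8), (30, 15)]
Holes: [(1, 0), (1, 7), (1, 8), (1, 15), (3, 1), (3, 6), (3, 9), (3, 14), (4, 1), (4, 6), (4, 9), (4, 14), (6, 0), (6, 7), (6, 8), (6, 15), (9, 0), (9, 7), (9, 8), (9, 15), (11, 1), (11, 6), (11, 9), (11, 14), (12, 1), (12, 6), (12, 9), (12, 14), (14, 0), (14, 7), (14, 8), (14, 15), (17, 0), (17, 7), (17, 8), (17, 15), (19, 1), (19, 6), (19, 9), (19, 14), (20, 1), (20, 6), (20, 9), (20, 14), (22, 0), (22, 7), (22, 8), (22, 15), (25, 0), (25, 7), (25, 8), (25, 15), (27, 1), (27, 6), (27, 9), (27, 14), (28, 1), (28, 6), (28, 9), (28, 14), (30, 0), (30, 7), (30, 8), (30, 15)]

Answer: no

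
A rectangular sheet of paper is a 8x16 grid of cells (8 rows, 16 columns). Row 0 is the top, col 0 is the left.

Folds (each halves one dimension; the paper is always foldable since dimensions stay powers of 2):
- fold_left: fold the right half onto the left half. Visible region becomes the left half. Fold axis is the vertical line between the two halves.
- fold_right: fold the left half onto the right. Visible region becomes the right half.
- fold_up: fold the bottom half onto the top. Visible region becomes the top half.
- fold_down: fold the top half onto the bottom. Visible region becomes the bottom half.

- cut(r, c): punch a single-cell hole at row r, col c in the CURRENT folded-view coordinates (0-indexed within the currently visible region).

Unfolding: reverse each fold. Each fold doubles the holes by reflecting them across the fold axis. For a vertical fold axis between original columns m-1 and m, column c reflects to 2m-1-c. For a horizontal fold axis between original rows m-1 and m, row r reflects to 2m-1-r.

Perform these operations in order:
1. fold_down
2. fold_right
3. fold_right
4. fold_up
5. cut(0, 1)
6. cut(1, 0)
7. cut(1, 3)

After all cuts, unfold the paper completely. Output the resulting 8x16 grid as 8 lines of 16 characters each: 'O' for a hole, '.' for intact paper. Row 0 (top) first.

Answer: ..O..O....O..O..
O..OO..OO..OO..O
O..OO..OO..OO..O
..O..O....O..O..
..O..O....O..O..
O..OO..OO..OO..O
O..OO..OO..OO..O
..O..O....O..O..

Derivation:
Op 1 fold_down: fold axis h@4; visible region now rows[4,8) x cols[0,16) = 4x16
Op 2 fold_right: fold axis v@8; visible region now rows[4,8) x cols[8,16) = 4x8
Op 3 fold_right: fold axis v@12; visible region now rows[4,8) x cols[12,16) = 4x4
Op 4 fold_up: fold axis h@6; visible region now rows[4,6) x cols[12,16) = 2x4
Op 5 cut(0, 1): punch at orig (4,13); cuts so far [(4, 13)]; region rows[4,6) x cols[12,16) = 2x4
Op 6 cut(1, 0): punch at orig (5,12); cuts so far [(4, 13), (5, 12)]; region rows[4,6) x cols[12,16) = 2x4
Op 7 cut(1, 3): punch at orig (5,15); cuts so far [(4, 13), (5, 12), (5, 15)]; region rows[4,6) x cols[12,16) = 2x4
Unfold 1 (reflect across h@6): 6 holes -> [(4, 13), (5, 12), (5, 15), (6, 12), (6, 15), (7, 13)]
Unfold 2 (reflect across v@12): 12 holes -> [(4, 10), (4, 13), (5, 8), (5, 11), (5, 12), (5, 15), (6, 8), (6, 11), (6, 12), (6, 15), (7, 10), (7, 13)]
Unfold 3 (reflect across v@8): 24 holes -> [(4, 2), (4, 5), (4, 10), (4, 13), (5, 0), (5, 3), (5, 4), (5, 7), (5, 8), (5, 11), (5, 12), (5, 15), (6, 0), (6, 3), (6, 4), (6, 7), (6, 8), (6, 11), (6, 12), (6, 15), (7, 2), (7, 5), (7, 10), (7, 13)]
Unfold 4 (reflect across h@4): 48 holes -> [(0, 2), (0, 5), (0, 10), (0, 13), (1, 0), (1, 3), (1, 4), (1, 7), (1, 8), (1, 11), (1, 12), (1, 15), (2, 0), (2, 3), (2, 4), (2, 7), (2, 8), (2, 11), (2, 12), (2, 15), (3, 2), (3, 5), (3, 10), (3, 13), (4, 2), (4, 5), (4, 10), (4, 13), (5, 0), (5, 3), (5, 4), (5, 7), (5, 8), (5, 11), (5, 12), (5, 15), (6, 0), (6, 3), (6, 4), (6, 7), (6, 8), (6, 11), (6, 12), (6, 15), (7, 2), (7, 5), (7, 10), (7, 13)]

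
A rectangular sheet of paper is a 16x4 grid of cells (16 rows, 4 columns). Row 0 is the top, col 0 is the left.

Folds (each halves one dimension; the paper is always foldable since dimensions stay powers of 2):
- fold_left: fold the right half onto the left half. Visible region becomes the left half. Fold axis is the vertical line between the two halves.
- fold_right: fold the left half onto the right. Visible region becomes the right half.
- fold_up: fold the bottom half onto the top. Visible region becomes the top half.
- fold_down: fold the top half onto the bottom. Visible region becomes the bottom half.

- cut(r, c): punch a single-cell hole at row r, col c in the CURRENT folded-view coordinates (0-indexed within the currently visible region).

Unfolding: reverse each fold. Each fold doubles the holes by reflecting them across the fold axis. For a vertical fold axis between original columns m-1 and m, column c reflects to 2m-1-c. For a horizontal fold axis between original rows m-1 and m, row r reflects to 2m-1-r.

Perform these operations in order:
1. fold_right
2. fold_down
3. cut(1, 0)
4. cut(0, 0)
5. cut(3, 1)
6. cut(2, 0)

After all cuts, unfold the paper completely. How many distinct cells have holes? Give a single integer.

Answer: 16

Derivation:
Op 1 fold_right: fold axis v@2; visible region now rows[0,16) x cols[2,4) = 16x2
Op 2 fold_down: fold axis h@8; visible region now rows[8,16) x cols[2,4) = 8x2
Op 3 cut(1, 0): punch at orig (9,2); cuts so far [(9, 2)]; region rows[8,16) x cols[2,4) = 8x2
Op 4 cut(0, 0): punch at orig (8,2); cuts so far [(8, 2), (9, 2)]; region rows[8,16) x cols[2,4) = 8x2
Op 5 cut(3, 1): punch at orig (11,3); cuts so far [(8, 2), (9, 2), (11, 3)]; region rows[8,16) x cols[2,4) = 8x2
Op 6 cut(2, 0): punch at orig (10,2); cuts so far [(8, 2), (9, 2), (10, 2), (11, 3)]; region rows[8,16) x cols[2,4) = 8x2
Unfold 1 (reflect across h@8): 8 holes -> [(4, 3), (5, 2), (6, 2), (7, 2), (8, 2), (9, 2), (10, 2), (11, 3)]
Unfold 2 (reflect across v@2): 16 holes -> [(4, 0), (4, 3), (5, 1), (5, 2), (6, 1), (6, 2), (7, 1), (7, 2), (8, 1), (8, 2), (9, 1), (9, 2), (10, 1), (10, 2), (11, 0), (11, 3)]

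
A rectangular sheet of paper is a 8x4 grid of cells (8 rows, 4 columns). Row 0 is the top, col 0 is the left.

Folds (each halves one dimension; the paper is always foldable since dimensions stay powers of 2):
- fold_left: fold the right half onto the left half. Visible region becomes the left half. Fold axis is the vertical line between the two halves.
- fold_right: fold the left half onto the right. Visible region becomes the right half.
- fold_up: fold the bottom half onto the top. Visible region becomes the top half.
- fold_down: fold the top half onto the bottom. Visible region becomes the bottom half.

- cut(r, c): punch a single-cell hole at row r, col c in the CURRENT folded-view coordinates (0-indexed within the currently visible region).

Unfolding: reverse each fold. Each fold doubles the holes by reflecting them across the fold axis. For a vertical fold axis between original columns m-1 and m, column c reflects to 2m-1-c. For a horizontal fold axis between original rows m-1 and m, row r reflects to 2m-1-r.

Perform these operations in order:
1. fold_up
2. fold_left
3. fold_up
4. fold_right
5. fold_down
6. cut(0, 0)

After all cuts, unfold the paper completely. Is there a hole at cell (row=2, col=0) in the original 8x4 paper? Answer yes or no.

Op 1 fold_up: fold axis h@4; visible region now rows[0,4) x cols[0,4) = 4x4
Op 2 fold_left: fold axis v@2; visible region now rows[0,4) x cols[0,2) = 4x2
Op 3 fold_up: fold axis h@2; visible region now rows[0,2) x cols[0,2) = 2x2
Op 4 fold_right: fold axis v@1; visible region now rows[0,2) x cols[1,2) = 2x1
Op 5 fold_down: fold axis h@1; visible region now rows[1,2) x cols[1,2) = 1x1
Op 6 cut(0, 0): punch at orig (1,1); cuts so far [(1, 1)]; region rows[1,2) x cols[1,2) = 1x1
Unfold 1 (reflect across h@1): 2 holes -> [(0, 1), (1, 1)]
Unfold 2 (reflect across v@1): 4 holes -> [(0, 0), (0, 1), (1, 0), (1, 1)]
Unfold 3 (reflect across h@2): 8 holes -> [(0, 0), (0, 1), (1, 0), (1, 1), (2, 0), (2, 1), (3, 0), (3, 1)]
Unfold 4 (reflect across v@2): 16 holes -> [(0, 0), (0, 1), (0, 2), (0, 3), (1, 0), (1, 1), (1, 2), (1, 3), (2, 0), (2, 1), (2, 2), (2, 3), (3, 0), (3, 1), (3, 2), (3, 3)]
Unfold 5 (reflect across h@4): 32 holes -> [(0, 0), (0, 1), (0, 2), (0, 3), (1, 0), (1, 1), (1, 2), (1, 3), (2, 0), (2, 1), (2, 2), (2, 3), (3, 0), (3, 1), (3, 2), (3, 3), (4, 0), (4, 1), (4, 2), (4, 3), (5, 0), (5, 1), (5, 2), (5, 3), (6, 0), (6, 1), (6, 2), (6, 3), (7, 0), (7, 1), (7, 2), (7, 3)]
Holes: [(0, 0), (0, 1), (0, 2), (0, 3), (1, 0), (1, 1), (1, 2), (1, 3), (2, 0), (2, 1), (2, 2), (2, 3), (3, 0), (3, 1), (3, 2), (3, 3), (4, 0), (4, 1), (4, 2), (4, 3), (5, 0), (5, 1), (5, 2), (5, 3), (6, 0), (6, 1), (6, 2), (6, 3), (7, 0), (7, 1), (7, 2), (7, 3)]

Answer: yes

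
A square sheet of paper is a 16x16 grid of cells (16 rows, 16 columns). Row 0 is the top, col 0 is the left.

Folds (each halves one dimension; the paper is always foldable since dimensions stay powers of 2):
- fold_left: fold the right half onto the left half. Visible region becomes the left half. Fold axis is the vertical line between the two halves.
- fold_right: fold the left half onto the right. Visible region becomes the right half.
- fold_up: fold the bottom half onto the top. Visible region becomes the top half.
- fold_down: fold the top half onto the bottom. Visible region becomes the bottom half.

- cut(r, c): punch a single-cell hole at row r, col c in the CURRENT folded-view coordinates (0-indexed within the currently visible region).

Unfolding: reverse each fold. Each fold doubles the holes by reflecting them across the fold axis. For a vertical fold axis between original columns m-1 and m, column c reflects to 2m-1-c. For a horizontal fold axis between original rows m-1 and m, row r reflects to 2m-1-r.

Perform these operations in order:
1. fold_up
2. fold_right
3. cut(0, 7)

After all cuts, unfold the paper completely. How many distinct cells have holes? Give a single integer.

Op 1 fold_up: fold axis h@8; visible region now rows[0,8) x cols[0,16) = 8x16
Op 2 fold_right: fold axis v@8; visible region now rows[0,8) x cols[8,16) = 8x8
Op 3 cut(0, 7): punch at orig (0,15); cuts so far [(0, 15)]; region rows[0,8) x cols[8,16) = 8x8
Unfold 1 (reflect across v@8): 2 holes -> [(0, 0), (0, 15)]
Unfold 2 (reflect across h@8): 4 holes -> [(0, 0), (0, 15), (15, 0), (15, 15)]

Answer: 4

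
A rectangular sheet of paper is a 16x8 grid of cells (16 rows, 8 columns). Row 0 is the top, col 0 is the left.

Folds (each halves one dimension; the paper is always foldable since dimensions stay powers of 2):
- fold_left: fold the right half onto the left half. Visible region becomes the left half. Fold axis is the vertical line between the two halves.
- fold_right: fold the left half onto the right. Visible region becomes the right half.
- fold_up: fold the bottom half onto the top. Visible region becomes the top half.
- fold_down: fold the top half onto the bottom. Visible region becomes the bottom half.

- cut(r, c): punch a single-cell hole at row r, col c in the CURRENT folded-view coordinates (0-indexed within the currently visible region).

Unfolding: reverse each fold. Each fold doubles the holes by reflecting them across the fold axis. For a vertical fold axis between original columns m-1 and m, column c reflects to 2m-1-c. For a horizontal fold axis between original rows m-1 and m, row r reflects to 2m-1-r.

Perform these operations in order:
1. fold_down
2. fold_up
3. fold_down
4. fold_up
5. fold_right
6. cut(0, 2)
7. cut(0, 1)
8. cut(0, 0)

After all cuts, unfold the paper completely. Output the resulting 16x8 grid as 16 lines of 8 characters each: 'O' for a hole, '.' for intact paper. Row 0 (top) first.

Op 1 fold_down: fold axis h@8; visible region now rows[8,16) x cols[0,8) = 8x8
Op 2 fold_up: fold axis h@12; visible region now rows[8,12) x cols[0,8) = 4x8
Op 3 fold_down: fold axis h@10; visible region now rows[10,12) x cols[0,8) = 2x8
Op 4 fold_up: fold axis h@11; visible region now rows[10,11) x cols[0,8) = 1x8
Op 5 fold_right: fold axis v@4; visible region now rows[10,11) x cols[4,8) = 1x4
Op 6 cut(0, 2): punch at orig (10,6); cuts so far [(10, 6)]; region rows[10,11) x cols[4,8) = 1x4
Op 7 cut(0, 1): punch at orig (10,5); cuts so far [(10, 5), (10, 6)]; region rows[10,11) x cols[4,8) = 1x4
Op 8 cut(0, 0): punch at orig (10,4); cuts so far [(10, 4), (10, 5), (10, 6)]; region rows[10,11) x cols[4,8) = 1x4
Unfold 1 (reflect across v@4): 6 holes -> [(10, 1), (10, 2), (10, 3), (10, 4), (10, 5), (10, 6)]
Unfold 2 (reflect across h@11): 12 holes -> [(10, 1), (10, 2), (10, 3), (10, 4), (10, 5), (10, 6), (11, 1), (11, 2), (11, 3), (11, 4), (11, 5), (11, 6)]
Unfold 3 (reflect across h@10): 24 holes -> [(8, 1), (8, 2), (8, 3), (8, 4), (8, 5), (8, 6), (9, 1), (9, 2), (9, 3), (9, 4), (9, 5), (9, 6), (10, 1), (10, 2), (10, 3), (10, 4), (10, 5), (10, 6), (11, 1), (11, 2), (11, 3), (11, 4), (11, 5), (11, 6)]
Unfold 4 (reflect across h@12): 48 holes -> [(8, 1), (8, 2), (8, 3), (8, 4), (8, 5), (8, 6), (9, 1), (9, 2), (9, 3), (9, 4), (9, 5), (9, 6), (10, 1), (10, 2), (10, 3), (10, 4), (10, 5), (10, 6), (11, 1), (11, 2), (11, 3), (11, 4), (11, 5), (11, 6), (12, 1), (12, 2), (12, 3), (12, 4), (12, 5), (12, 6), (13, 1), (13, 2), (13, 3), (13, 4), (13, 5), (13, 6), (14, 1), (14, 2), (14, 3), (14, 4), (14, 5), (14, 6), (15, 1), (15, 2), (15, 3), (15, 4), (15, 5), (15, 6)]
Unfold 5 (reflect across h@8): 96 holes -> [(0, 1), (0, 2), (0, 3), (0, 4), (0, 5), (0, 6), (1, 1), (1, 2), (1, 3), (1, 4), (1, 5), (1, 6), (2, 1), (2, 2), (2, 3), (2, 4), (2, 5), (2, 6), (3, 1), (3, 2), (3, 3), (3, 4), (3, 5), (3, 6), (4, 1), (4, 2), (4, 3), (4, 4), (4, 5), (4, 6), (5, 1), (5, 2), (5, 3), (5, 4), (5, 5), (5, 6), (6, 1), (6, 2), (6, 3), (6, 4), (6, 5), (6, 6), (7, 1), (7, 2), (7, 3), (7, 4), (7, 5), (7, 6), (8, 1), (8, 2), (8, 3), (8, 4), (8, 5), (8, 6), (9, 1), (9, 2), (9, 3), (9, 4), (9, 5), (9, 6), (10, 1), (10, 2), (10, 3), (10, 4), (10, 5), (10, 6), (11, 1), (11, 2), (11, 3), (11, 4), (11, 5), (11, 6), (12, 1), (12, 2), (12, 3), (12, 4), (12, 5), (12, 6), (13, 1), (13, 2), (13, 3), (13, 4), (13, 5), (13, 6), (14, 1), (14, 2), (14, 3), (14, 4), (14, 5), (14, 6), (15, 1), (15, 2), (15, 3), (15, 4), (15, 5), (15, 6)]

Answer: .OOOOOO.
.OOOOOO.
.OOOOOO.
.OOOOOO.
.OOOOOO.
.OOOOOO.
.OOOOOO.
.OOOOOO.
.OOOOOO.
.OOOOOO.
.OOOOOO.
.OOOOOO.
.OOOOOO.
.OOOOOO.
.OOOOOO.
.OOOOOO.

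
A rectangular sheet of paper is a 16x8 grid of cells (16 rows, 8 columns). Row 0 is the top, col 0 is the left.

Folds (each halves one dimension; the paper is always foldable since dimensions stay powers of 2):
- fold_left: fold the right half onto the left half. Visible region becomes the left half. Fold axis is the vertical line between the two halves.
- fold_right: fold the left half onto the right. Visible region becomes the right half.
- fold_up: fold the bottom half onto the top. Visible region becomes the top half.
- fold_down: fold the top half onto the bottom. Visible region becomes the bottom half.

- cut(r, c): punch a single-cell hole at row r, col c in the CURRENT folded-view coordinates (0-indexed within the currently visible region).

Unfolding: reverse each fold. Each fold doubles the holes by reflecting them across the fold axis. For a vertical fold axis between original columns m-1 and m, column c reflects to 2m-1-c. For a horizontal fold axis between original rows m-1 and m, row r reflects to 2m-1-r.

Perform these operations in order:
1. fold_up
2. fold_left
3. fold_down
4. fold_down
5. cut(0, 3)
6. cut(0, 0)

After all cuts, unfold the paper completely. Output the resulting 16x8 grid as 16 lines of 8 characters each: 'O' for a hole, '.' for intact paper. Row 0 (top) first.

Answer: ........
O..OO..O
O..OO..O
........
........
O..OO..O
O..OO..O
........
........
O..OO..O
O..OO..O
........
........
O..OO..O
O..OO..O
........

Derivation:
Op 1 fold_up: fold axis h@8; visible region now rows[0,8) x cols[0,8) = 8x8
Op 2 fold_left: fold axis v@4; visible region now rows[0,8) x cols[0,4) = 8x4
Op 3 fold_down: fold axis h@4; visible region now rows[4,8) x cols[0,4) = 4x4
Op 4 fold_down: fold axis h@6; visible region now rows[6,8) x cols[0,4) = 2x4
Op 5 cut(0, 3): punch at orig (6,3); cuts so far [(6, 3)]; region rows[6,8) x cols[0,4) = 2x4
Op 6 cut(0, 0): punch at orig (6,0); cuts so far [(6, 0), (6, 3)]; region rows[6,8) x cols[0,4) = 2x4
Unfold 1 (reflect across h@6): 4 holes -> [(5, 0), (5, 3), (6, 0), (6, 3)]
Unfold 2 (reflect across h@4): 8 holes -> [(1, 0), (1, 3), (2, 0), (2, 3), (5, 0), (5, 3), (6, 0), (6, 3)]
Unfold 3 (reflect across v@4): 16 holes -> [(1, 0), (1, 3), (1, 4), (1, 7), (2, 0), (2, 3), (2, 4), (2, 7), (5, 0), (5, 3), (5, 4), (5, 7), (6, 0), (6, 3), (6, 4), (6, 7)]
Unfold 4 (reflect across h@8): 32 holes -> [(1, 0), (1, 3), (1, 4), (1, 7), (2, 0), (2, 3), (2, 4), (2, 7), (5, 0), (5, 3), (5, 4), (5, 7), (6, 0), (6, 3), (6, 4), (6, 7), (9, 0), (9, 3), (9, 4), (9, 7), (10, 0), (10, 3), (10, 4), (10, 7), (13, 0), (13, 3), (13, 4), (13, 7), (14, 0), (14, 3), (14, 4), (14, 7)]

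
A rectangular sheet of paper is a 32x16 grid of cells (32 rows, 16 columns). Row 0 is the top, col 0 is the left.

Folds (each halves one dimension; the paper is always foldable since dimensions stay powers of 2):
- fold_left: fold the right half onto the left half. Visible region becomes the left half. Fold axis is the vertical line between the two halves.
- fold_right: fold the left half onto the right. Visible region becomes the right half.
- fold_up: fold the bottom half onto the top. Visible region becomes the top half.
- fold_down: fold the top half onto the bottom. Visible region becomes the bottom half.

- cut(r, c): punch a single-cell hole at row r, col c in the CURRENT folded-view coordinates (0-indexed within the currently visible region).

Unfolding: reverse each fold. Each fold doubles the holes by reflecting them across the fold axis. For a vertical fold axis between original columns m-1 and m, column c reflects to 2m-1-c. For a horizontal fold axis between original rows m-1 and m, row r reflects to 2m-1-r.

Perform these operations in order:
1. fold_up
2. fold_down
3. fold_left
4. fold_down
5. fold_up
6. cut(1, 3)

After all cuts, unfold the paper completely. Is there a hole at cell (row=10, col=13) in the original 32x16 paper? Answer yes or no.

Op 1 fold_up: fold axis h@16; visible region now rows[0,16) x cols[0,16) = 16x16
Op 2 fold_down: fold axis h@8; visible region now rows[8,16) x cols[0,16) = 8x16
Op 3 fold_left: fold axis v@8; visible region now rows[8,16) x cols[0,8) = 8x8
Op 4 fold_down: fold axis h@12; visible region now rows[12,16) x cols[0,8) = 4x8
Op 5 fold_up: fold axis h@14; visible region now rows[12,14) x cols[0,8) = 2x8
Op 6 cut(1, 3): punch at orig (13,3); cuts so far [(13, 3)]; region rows[12,14) x cols[0,8) = 2x8
Unfold 1 (reflect across h@14): 2 holes -> [(13, 3), (14, 3)]
Unfold 2 (reflect across h@12): 4 holes -> [(9, 3), (10, 3), (13, 3), (14, 3)]
Unfold 3 (reflect across v@8): 8 holes -> [(9, 3), (9, 12), (10, 3), (10, 12), (13, 3), (13, 12), (14, 3), (14, 12)]
Unfold 4 (reflect across h@8): 16 holes -> [(1, 3), (1, 12), (2, 3), (2, 12), (5, 3), (5, 12), (6, 3), (6, 12), (9, 3), (9, 12), (10, 3), (10, 12), (13, 3), (13, 12), (14, 3), (14, 12)]
Unfold 5 (reflect across h@16): 32 holes -> [(1, 3), (1, 12), (2, 3), (2, 12), (5, 3), (5, 12), (6, 3), (6, 12), (9, 3), (9, 12), (10, 3), (10, 12), (13, 3), (13, 12), (14, 3), (14, 12), (17, 3), (17, 12), (18, 3), (18, 12), (21, 3), (21, 12), (22, 3), (22, 12), (25, 3), (25, 12), (26, 3), (26, 12), (29, 3), (29, 12), (30, 3), (30, 12)]
Holes: [(1, 3), (1, 12), (2, 3), (2, 12), (5, 3), (5, 12), (6, 3), (6, 12), (9, 3), (9, 12), (10, 3), (10, 12), (13, 3), (13, 12), (14, 3), (14, 12), (17, 3), (17, 12), (18, 3), (18, 12), (21, 3), (21, 12), (22, 3), (22, 12), (25, 3), (25, 12), (26, 3), (26, 12), (29, 3), (29, 12), (30, 3), (30, 12)]

Answer: no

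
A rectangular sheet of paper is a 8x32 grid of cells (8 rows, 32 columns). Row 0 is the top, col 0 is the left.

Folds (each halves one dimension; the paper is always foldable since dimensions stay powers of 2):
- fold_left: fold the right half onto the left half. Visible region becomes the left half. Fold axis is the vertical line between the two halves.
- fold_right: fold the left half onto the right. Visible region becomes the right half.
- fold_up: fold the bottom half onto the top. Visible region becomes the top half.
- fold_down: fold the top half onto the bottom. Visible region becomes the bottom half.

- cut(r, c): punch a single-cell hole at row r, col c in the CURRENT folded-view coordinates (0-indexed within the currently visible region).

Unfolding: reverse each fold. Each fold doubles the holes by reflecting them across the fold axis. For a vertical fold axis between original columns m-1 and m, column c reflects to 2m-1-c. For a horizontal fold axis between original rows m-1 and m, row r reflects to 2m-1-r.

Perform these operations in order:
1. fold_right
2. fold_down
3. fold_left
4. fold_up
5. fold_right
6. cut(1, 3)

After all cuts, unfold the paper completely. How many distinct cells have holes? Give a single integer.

Answer: 32

Derivation:
Op 1 fold_right: fold axis v@16; visible region now rows[0,8) x cols[16,32) = 8x16
Op 2 fold_down: fold axis h@4; visible region now rows[4,8) x cols[16,32) = 4x16
Op 3 fold_left: fold axis v@24; visible region now rows[4,8) x cols[16,24) = 4x8
Op 4 fold_up: fold axis h@6; visible region now rows[4,6) x cols[16,24) = 2x8
Op 5 fold_right: fold axis v@20; visible region now rows[4,6) x cols[20,24) = 2x4
Op 6 cut(1, 3): punch at orig (5,23); cuts so far [(5, 23)]; region rows[4,6) x cols[20,24) = 2x4
Unfold 1 (reflect across v@20): 2 holes -> [(5, 16), (5, 23)]
Unfold 2 (reflect across h@6): 4 holes -> [(5, 16), (5, 23), (6, 16), (6, 23)]
Unfold 3 (reflect across v@24): 8 holes -> [(5, 16), (5, 23), (5, 24), (5, 31), (6, 16), (6, 23), (6, 24), (6, 31)]
Unfold 4 (reflect across h@4): 16 holes -> [(1, 16), (1, 23), (1, 24), (1, 31), (2, 16), (2, 23), (2, 24), (2, 31), (5, 16), (5, 23), (5, 24), (5, 31), (6, 16), (6, 23), (6, 24), (6, 31)]
Unfold 5 (reflect across v@16): 32 holes -> [(1, 0), (1, 7), (1, 8), (1, 15), (1, 16), (1, 23), (1, 24), (1, 31), (2, 0), (2, 7), (2, 8), (2, 15), (2, 16), (2, 23), (2, 24), (2, 31), (5, 0), (5, 7), (5, 8), (5, 15), (5, 16), (5, 23), (5, 24), (5, 31), (6, 0), (6, 7), (6, 8), (6, 15), (6, 16), (6, 23), (6, 24), (6, 31)]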